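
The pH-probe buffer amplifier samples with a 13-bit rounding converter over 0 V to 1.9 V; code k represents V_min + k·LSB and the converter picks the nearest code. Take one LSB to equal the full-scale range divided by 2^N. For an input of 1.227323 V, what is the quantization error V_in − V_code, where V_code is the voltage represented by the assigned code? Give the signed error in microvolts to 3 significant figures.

Span = 1.9 V. LSB = 1.9 V / 2^13 ≈ 231.9 µV.
(V_in − V_min)/LSB = (1.227323 − (0)) × 8192/1.9 = 5291.7000 → nearest code k = 5292.
Reconstructed level: 0 + 5292 × 1.9/8192 V = 1.227392578 V.
Error = V_in − V_code = 1.227323 − (1.227392578) = −69.6 µV.

−69.6 µV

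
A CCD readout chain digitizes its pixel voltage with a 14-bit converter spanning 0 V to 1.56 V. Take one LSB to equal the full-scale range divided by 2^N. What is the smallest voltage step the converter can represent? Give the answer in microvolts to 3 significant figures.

Range is 1.56 V.
Number of codes = 2^14 = 16384.
One LSB is 1.56 V / 16384 = 95.2 µV.

95.2 µV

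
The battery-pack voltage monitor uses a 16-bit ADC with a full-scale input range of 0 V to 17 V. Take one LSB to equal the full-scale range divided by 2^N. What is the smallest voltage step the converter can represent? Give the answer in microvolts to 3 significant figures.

V_FS = 17 V.
There are 2^16 = 65536 steps.
Step size = 17/65536 V = 259 µV.

259 µV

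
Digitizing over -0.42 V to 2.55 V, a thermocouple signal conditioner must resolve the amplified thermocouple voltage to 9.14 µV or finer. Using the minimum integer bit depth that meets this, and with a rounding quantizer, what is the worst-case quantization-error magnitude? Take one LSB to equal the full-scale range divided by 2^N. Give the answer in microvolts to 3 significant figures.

The full-scale span is 2.55 − (-0.42) = 2.97 V.
2.97 V / 9.14 µV = 324900. Since 2^18 = 262144 and 2^19 = 524288, N = 19.
LSB = 2.97 V / 2^19 = 5.6648 µV.
Half an LSB is 2.83 µV.

2.83 µV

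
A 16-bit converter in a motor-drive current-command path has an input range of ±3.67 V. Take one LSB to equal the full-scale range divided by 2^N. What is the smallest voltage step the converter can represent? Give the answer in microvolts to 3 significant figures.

Range = 3.67 − (-3.67) = 7.34 V.
There are 2^16 = 65536 steps.
LSB = 7.34 V / 2^16 = 112 µV.

112 µV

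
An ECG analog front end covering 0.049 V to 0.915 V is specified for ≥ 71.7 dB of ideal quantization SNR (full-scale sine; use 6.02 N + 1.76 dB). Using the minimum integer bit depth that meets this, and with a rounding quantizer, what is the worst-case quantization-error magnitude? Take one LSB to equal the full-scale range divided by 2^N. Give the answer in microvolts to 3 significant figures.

106 µV

Full-scale range = 0.915 V − (0.049 V) = 0.866 V.
N ≥ (71.7 − 1.76)/6.02 = 11.618 → N_min = 12.
Step size = 0.866/4096 V = 211.43 µV.
|e|_max = LSB/2 = 106 µV.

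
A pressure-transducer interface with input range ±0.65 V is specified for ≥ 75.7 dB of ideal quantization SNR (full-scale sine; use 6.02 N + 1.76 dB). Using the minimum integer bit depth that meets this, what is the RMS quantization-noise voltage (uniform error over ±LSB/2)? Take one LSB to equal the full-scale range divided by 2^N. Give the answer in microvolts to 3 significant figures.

Span: 0.65 V − (-0.65 V) = 1.3 V.
N ≥ (75.7 − 1.76)/6.02 = 12.282 → N_min = 13.
Step size = 1.3/8192 V = 158.69 µV.
σ_q = LSB/√12 = 158.69 µV/3.4641 = 45.8 µV.

45.8 µV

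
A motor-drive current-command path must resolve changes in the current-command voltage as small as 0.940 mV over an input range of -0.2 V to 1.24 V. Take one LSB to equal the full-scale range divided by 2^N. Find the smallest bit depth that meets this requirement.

11 bits

Range = 1.24 − (-0.2) = 1.44 V.
1.44 V / 0.940 mV = 1532. Since 2^10 = 1024 and 2^11 = 2048, N = 11.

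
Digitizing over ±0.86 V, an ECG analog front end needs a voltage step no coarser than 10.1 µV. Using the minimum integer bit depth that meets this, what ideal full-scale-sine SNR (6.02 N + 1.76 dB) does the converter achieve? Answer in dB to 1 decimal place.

110.1 dB

Full-scale range = 0.86 V − (-0.86 V) = 1.72 V.
Required number of levels: 1.72/10.1 µV = 170300; smallest N with 2^N ≥ that is 18.
6.02(18) + 1.76 = 110.12 dB.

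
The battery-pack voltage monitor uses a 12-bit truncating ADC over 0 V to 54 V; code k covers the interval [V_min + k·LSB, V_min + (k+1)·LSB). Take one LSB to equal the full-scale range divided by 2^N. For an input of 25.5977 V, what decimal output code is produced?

1941

Full-scale range = 54 V. LSB = 54 V / 2^12 ≈ 13.18 mV.
(V_in − V_min) × 2^12/range = (25.5977 − (0)) × 4096/54 = 1941.633.
Floor → code = 1941.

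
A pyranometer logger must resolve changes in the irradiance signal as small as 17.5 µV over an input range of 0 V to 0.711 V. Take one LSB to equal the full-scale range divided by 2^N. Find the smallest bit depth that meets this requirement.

V_FS = 0.711 V.
0.711 V / 17.5 µV = 40630. Since 2^15 = 32768 and 2^16 = 65536, N = 16.

16 bits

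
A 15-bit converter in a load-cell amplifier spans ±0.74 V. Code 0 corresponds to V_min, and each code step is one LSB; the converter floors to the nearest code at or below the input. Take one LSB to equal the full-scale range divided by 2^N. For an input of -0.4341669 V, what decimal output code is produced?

6771

Span: 0.74 V − (-0.74 V) = 1.48 V. LSB = 1.48 V / 2^15 ≈ 45.17 µV.
(V_in − V_min) × 2^15/range = (-0.4341669 − (-0.74)) × 32768/1.48 = 6771.310.
Floor → code = 6771.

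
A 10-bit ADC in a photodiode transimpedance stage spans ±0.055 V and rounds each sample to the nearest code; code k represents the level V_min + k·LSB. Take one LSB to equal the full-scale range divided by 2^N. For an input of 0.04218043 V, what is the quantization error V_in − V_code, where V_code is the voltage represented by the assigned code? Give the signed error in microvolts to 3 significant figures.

−36.4 µV

Span: 0.055 V − (-0.055 V) = 0.11 V. LSB = 0.11 V / 2^10 ≈ 107.4 µV.
(0.04218043 − (-0.055)) / LSB = 0.09718043 × 1024/0.11 = 904.6615. Nearest integer: k = 905.
V_code = -0.055 + (905/1024) × 0.11 = 0.04221679688 V.
Error = V_in − V_code = 0.04218043 − (0.04221679688) = −36.4 µV.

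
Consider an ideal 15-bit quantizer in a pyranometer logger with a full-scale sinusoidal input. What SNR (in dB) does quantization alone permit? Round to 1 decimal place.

92.1 dB

For an ideal N-bit converter with full-scale sine input, SNR = 6.02 N + 1.76 dB. SNR = 6.02 × 15 + 1.76 = 90.30 + 1.76 = 92.06 dB.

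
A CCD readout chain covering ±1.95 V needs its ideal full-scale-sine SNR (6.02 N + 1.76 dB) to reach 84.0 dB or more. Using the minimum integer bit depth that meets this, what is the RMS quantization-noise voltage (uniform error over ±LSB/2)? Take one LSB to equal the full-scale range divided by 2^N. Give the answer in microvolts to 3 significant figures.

Full-scale range = 1.95 V − (-1.95 V) = 3.9 V.
Required N = ⌈(84.0 − 1.76)/6.02⌉ = ⌈13.661⌉ = 14.
LSB = 3.9 V ÷ 2^14 = 3.9/16384 V = 238.04 µV.
RMS noise = LSB/√12 = 68.7 µV.

68.7 µV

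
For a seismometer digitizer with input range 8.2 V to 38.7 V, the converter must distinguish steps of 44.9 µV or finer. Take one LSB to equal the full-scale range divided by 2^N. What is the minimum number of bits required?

20 bits

Range = 38.7 − (8.2) = 30.5 V.
30.5 V / 44.9 µV = 679300. Since 2^19 = 524288 and 2^20 = 1048576, N = 20.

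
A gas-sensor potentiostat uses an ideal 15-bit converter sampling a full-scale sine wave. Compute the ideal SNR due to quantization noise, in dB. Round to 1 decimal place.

92.1 dB

6.02(15) + 1.76 = 90.30 + 1.76 = 92.06 dB.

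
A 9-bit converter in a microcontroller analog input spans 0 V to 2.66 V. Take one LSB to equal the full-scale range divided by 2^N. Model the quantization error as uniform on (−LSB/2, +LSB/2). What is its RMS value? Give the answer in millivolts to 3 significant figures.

V_FS = 2.66 V.
LSB = 2.66 V ÷ 2^9 = 2.66/512 V = 5.1953 mV.
σ_q = LSB/√12 = 5.1953 mV/3.4641 = 1.50 mV.

1.50 mV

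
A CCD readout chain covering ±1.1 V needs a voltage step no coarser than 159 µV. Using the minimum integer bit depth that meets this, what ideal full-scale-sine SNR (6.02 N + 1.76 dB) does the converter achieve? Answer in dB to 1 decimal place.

Range = 1.1 − (-1.1) = 2.2 V.
Required number of levels: 2.2/159 µV = 13836; smallest N with 2^N ≥ that is 14.
SNR = 6.02 × 14 + 1.76 = 86.04 dB.

86.0 dB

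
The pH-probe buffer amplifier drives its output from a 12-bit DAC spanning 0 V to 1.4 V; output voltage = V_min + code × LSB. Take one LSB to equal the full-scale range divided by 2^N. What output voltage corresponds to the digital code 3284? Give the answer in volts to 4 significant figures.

1.122 V

V_FS = 1.4 V. LSB = 1.4 V / 2^12.
V_out = V_min + code × LSB = 0 V + 3284 × 1.4 V / 4096
      = 0 V + 1.12246 V = 1.12246 V.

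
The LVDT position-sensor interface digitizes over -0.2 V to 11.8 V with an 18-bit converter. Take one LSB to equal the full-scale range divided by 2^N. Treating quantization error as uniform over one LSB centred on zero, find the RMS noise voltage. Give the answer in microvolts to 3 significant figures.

Range = 11.8 − (-0.2) = 12 V.
One LSB is 12 V / 262144 = 45.776 µV.
RMS of a uniform error over width LSB is LSB/√12 = 13.2 µV.

13.2 µV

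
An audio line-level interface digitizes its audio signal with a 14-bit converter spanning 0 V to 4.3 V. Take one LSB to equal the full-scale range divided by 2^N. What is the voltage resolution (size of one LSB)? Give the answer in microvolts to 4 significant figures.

262.5 µV

V_FS = 4.3 V.
There are 2^14 = 16384 steps.
One LSB is 4.3 V / 16384 = 262.5 µV.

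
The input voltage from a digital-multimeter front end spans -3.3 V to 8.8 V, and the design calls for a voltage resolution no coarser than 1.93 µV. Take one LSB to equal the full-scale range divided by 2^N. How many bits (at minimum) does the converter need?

The full-scale span is 8.8 − (-3.3) = 12.1 V.
Required number of levels: 12.1/1.93 µV = 6.2694e6; smallest N with 2^N ≥ that is 23.

23 bits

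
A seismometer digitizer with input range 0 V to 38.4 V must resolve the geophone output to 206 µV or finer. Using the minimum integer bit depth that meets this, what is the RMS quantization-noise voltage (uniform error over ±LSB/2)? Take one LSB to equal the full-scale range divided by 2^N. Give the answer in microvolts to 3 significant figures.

42.3 µV

V_FS = 38.4 V.
Need 2^N ≥ 38.4 V / 206 µV = 186400 → N_min = 18.
LSB = 38.4 V ÷ 2^18 = 38.4/262144 V = 146.48 µV.
RMS noise = LSB/√12 = 42.3 µV.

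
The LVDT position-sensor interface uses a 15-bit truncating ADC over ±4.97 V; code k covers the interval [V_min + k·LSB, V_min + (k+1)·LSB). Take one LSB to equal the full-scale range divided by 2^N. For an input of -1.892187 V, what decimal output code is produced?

Full-scale range = 4.97 V − (-4.97 V) = 9.94 V. LSB = 9.94 V / 2^15 ≈ 303.3 µV.
V_in − V_min = -1.892187 − (-4.97) = 3.077813 V.
Divide by LSB: 3.077813 × 32768/9.94 = 10146.2552.
Truncating gives code 10146.

10146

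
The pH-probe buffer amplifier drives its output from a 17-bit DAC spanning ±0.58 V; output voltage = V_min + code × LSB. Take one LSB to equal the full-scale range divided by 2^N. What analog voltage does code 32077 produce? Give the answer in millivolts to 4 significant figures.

Span: 0.58 V − (-0.58 V) = 1.16 V. LSB = 1.16 V / 2^17.
V_out = V_min + code × LSB = -0.58 V + 32077 × 1.16 V / 131072
      = -0.58 + 0.283885 = -0.296115 V.

-296.1 mV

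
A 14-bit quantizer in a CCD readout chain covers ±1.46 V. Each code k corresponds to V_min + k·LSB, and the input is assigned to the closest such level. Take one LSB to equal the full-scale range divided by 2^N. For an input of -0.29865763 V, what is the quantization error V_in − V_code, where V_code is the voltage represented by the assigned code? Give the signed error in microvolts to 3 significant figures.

Range = 1.46 − (-1.46) = 2.92 V. LSB = 2.92 V / 2^14 ≈ 178.2 µV.
(V_in − V_min)/LSB = (-0.29865763 − (-1.46)) × 16384/2.92 = 6516.2443 → nearest code k = 6516.
Reconstructed level: -1.46 + 6516 × 2.92/16384 V = -0.29870117188 V.
Error = V_in − V_code = -0.29865763 − (-0.29870117188) = +43.5 µV.

+43.5 µV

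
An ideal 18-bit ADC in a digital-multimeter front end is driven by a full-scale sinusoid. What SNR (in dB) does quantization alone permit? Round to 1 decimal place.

110.1 dB

SNR = 6.02·18 + 1.76 = 110.12 dB.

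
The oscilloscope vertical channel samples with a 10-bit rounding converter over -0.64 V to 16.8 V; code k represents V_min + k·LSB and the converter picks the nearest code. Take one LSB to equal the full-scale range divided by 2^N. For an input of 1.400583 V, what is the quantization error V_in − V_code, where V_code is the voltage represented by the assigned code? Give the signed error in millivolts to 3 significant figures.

−3.17 mV

Span: 16.8 V − (-0.64 V) = 17.44 V. LSB = 17.44 V / 2^10 ≈ 17.03 mV.
(1.400583 − (-0.64)) / LSB = 2.040583 × 1024/17.44 = 119.8140. Nearest integer: k = 120.
Reconstructed level: -0.64 + 120 × 17.44/1024 V = 1.403750000 V.
V_in − V_code = 1.400583 − (1.403750000) = −3.17 mV.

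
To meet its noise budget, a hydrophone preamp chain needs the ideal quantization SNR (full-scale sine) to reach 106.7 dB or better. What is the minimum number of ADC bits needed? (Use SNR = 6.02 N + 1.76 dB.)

Required N = ⌈(106.7 − 1.76)/6.02⌉ = ⌈17.432⌉ = 18.

18 bits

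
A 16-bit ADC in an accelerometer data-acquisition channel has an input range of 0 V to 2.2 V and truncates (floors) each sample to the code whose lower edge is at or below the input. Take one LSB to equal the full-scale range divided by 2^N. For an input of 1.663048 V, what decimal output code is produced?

Full-scale range = 2.2 V. LSB = 2.2 V / 2^16 ≈ 33.57 µV.
code = ⌊(V_in − V_min)/LSB⌋ = ⌊(V_in − V_min) × 2^16 / range⌋
     = ⌊(1.663048 − (0)) × 65536 / 2.2⌋ = ⌊1.663048 × 65536/2.2⌋
     = ⌊49540.688⌋ = 49540.

49540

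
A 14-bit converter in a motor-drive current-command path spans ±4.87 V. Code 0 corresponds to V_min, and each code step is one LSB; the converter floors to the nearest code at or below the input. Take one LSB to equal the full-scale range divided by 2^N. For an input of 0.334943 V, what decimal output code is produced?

The full-scale span is 4.87 − (-4.87) = 9.74 V. LSB = 9.74 V / 2^14 ≈ 0.5945 mV.
(V_in − V_min) × 2^14/range = (0.334943 − (-4.87)) × 16384/9.74 = 8755.420.
Floor → code = 8755.

8755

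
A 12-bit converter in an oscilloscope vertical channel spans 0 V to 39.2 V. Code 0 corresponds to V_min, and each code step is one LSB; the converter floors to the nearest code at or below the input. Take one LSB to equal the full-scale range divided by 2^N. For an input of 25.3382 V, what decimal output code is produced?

2647

Span = 39.2 V. LSB = 39.2 V / 2^12 ≈ 9.570 mV.
V_in − V_min = 25.3382 − (0) = 25.3382 V.
Divide by LSB: 25.3382 × 4096/39.2 = 2647.5833.
Truncating gives code 2647.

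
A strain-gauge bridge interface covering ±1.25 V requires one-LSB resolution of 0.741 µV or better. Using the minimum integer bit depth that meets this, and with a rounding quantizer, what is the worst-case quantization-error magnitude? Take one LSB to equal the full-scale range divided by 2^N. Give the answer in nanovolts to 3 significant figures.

The full-scale span is 1.25 − (-1.25) = 2.5 V.
2.5 V / 0.741 µV = 3.374e6. Since 2^21 = 2097152 and 2^22 = 4194304, N = 22.
Step size = 2.5/4194304 V = 0.59605 µV.
Half an LSB is 298 nV.

298 nV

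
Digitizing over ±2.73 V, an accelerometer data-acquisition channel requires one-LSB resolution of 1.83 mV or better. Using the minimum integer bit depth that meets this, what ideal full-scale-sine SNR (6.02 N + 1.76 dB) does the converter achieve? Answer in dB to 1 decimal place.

74.0 dB

Full-scale range = 2.73 V − (-2.73 V) = 5.46 V.
Need 2^N ≥ 5.46 V / 1.83 mV = 2984 → N_min = 12.
6.02(12) + 1.76 = 74.00 dB.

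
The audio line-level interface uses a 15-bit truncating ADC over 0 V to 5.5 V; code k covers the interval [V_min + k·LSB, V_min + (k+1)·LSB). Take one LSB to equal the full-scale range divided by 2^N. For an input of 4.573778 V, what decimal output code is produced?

27249

Full-scale range = 5.5 V. LSB = 5.5 V / 2^15 ≈ 167.8 µV.
(V_in − V_min) × 2^15/range = (4.573778 − (0)) × 32768/5.5 = 27249.738.
Floor → code = 27249.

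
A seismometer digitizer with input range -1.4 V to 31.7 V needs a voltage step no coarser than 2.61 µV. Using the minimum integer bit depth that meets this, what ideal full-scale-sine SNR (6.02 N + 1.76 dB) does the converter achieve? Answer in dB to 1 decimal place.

146.2 dB

The full-scale span is 31.7 − (-1.4) = 33.1 V.
33.1 V / 2.61 µV = 1.268e7. Since 2^23 = 8388608 and 2^24 = 16777216, N = 24.
Ideal SNR at N = 24: 6.02·24 + 1.76 = 146.2 dB.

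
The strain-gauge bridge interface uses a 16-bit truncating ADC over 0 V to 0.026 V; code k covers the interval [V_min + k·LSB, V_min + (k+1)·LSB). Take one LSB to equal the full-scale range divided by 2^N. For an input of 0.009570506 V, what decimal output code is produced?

Full-scale range = 0.026 V. LSB = 0.026 V / 2^16 ≈ 396.7 nV.
(V_in − V_min) × 2^16/range = (0.009570506 − (0)) × 65536/0.026 = 24123.565.
Floor → code = 24123.

24123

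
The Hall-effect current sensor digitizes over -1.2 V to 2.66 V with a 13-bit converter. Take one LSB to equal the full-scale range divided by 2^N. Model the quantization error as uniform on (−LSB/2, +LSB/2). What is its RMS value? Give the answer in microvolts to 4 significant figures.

Full-scale range = 2.66 V − (-1.2 V) = 3.86 V.
One LSB is 3.86 V / 8192 = 471.191 µV.
For a uniform distribution on [−LSB/2, +LSB/2], V_rms = LSB/√12 = 471.191 µV/3.4641 = 136.0 µV.

136.0 µV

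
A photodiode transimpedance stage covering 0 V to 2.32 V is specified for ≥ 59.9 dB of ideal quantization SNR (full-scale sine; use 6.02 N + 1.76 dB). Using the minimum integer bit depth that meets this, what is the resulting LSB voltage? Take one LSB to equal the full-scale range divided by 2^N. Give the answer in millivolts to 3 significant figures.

V_FS = 2.32 V.
Solving 6.02 N ≥ 59.9 − 1.76: N ≥ 9.658. Round up → N = 10.
One LSB is 2.32 V / 1024 = 2.27 mV.

2.27 mV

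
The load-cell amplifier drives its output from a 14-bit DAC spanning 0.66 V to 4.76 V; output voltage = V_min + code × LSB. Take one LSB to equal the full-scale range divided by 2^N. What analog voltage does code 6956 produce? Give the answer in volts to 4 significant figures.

The full-scale span is 4.76 − (0.66) = 4.1 V. LSB = 4.1 V / 2^14.
V_out = V_min + code × LSB = 0.66 V + 6956 × 4.1 V / 16384
      = 0.66 V + 1.74070 V = 2.40070 V.

2.401 V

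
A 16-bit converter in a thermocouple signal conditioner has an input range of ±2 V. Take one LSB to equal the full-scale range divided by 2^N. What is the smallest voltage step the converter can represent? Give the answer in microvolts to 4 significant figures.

61.04 µV

Range = 2 − (-2) = 4 V.
Number of codes = 2^16 = 65536.
LSB = 4 V / 2^16 = 61.04 µV.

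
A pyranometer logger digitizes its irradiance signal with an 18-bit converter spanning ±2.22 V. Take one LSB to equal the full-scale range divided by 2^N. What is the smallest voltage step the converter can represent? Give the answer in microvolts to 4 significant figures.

16.94 µV

Span: 2.22 V − (-2.22 V) = 4.44 V.
There are 2^18 = 262144 steps.
Step size = 4.44/262144 V = 16.94 µV.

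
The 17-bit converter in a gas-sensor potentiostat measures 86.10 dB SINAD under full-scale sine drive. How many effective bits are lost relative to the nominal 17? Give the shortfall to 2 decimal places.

2.99 bits

ENOB = (SINAD − 1.76)/6.02 = (86.10 − 1.76)/6.02 = 14.0100 bits.
Shortfall = 17 − 14.0100 = 2.9900 bits.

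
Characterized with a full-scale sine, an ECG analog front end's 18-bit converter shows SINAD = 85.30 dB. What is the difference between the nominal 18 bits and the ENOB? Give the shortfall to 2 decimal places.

N_eff = (85.30 − 1.76)/6.02 = 13.8771 bits.
18 − 13.8771 = 4.12 bits below nominal.

4.12 bits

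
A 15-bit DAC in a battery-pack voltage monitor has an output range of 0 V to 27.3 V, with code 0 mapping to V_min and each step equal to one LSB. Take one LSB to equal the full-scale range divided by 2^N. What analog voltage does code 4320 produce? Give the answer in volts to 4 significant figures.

Range is 27.3 V. LSB = 27.3 V / 2^15.
V_out = V_min + code × LSB = 0 V + 4320 × 27.3 V / 32768
      = 0 + 3.59912 = 3.59912 V.

3.599 V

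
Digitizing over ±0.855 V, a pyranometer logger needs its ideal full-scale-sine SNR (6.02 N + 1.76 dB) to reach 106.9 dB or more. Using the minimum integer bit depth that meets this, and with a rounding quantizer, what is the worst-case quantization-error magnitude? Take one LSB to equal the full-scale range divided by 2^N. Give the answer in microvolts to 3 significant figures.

3.26 µV

The full-scale span is 0.855 − (-0.855) = 1.71 V.
6.02 N + 1.76 ≥ 106.9 gives N ≥ 17.465, so the minimum integer is 18.
One LSB is 1.71 V / 262144 = 6.5231 µV.
|e|_max = LSB/2 = 3.26 µV.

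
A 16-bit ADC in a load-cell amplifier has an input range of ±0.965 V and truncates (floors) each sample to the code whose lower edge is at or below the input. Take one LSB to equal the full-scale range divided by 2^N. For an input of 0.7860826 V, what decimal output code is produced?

The full-scale span is 0.965 − (-0.965) = 1.93 V. LSB = 1.93 V / 2^16 ≈ 29.45 µV.
V_in − V_min = 0.7860826 − (-0.965) = 1.7510826 V.
Divide by LSB: 1.7510826 × 65536/1.93 = 59460.5955.
Truncating gives code 59460.

59460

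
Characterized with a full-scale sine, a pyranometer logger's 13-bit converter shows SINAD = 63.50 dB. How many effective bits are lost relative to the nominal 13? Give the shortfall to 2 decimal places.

2.74 bits

Effective bits = (63.50 − 1.76)/6.02 = 10.2558.
Shortfall = 13 − 10.2558 = 2.7442 bits.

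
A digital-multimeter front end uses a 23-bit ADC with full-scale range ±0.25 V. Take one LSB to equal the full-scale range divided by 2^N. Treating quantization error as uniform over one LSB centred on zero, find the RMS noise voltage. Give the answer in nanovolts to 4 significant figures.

17.21 nV

Full-scale range = 0.25 V − (-0.25 V) = 0.5 V.
Step size = 0.5/8388608 V = 59.6046 nV.
V_rms = LSB/√12 = 59.6046 nV / √12 = 17.21 nV.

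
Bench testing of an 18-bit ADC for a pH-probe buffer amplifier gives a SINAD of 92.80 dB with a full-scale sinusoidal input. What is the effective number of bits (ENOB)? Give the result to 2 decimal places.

15.12 bits

ENOB = (92.80 − 1.76)/6.02 = 15.1229 bits.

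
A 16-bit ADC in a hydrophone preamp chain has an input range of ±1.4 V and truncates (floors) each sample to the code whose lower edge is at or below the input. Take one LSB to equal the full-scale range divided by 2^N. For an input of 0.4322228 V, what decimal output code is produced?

Range = 1.4 − (-1.4) = 2.8 V. LSB = 2.8 V / 2^16 ≈ 42.72 µV.
(V_in − V_min) × 2^16/range = (0.4322228 − (-1.4)) × 65536/2.8 = 42884.483.
Floor → code = 42884.

42884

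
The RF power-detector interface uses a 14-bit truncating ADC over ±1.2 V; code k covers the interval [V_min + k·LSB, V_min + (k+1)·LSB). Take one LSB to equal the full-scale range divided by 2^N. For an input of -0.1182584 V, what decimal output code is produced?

7384

Full-scale range = 1.2 V − (-1.2 V) = 2.4 V. LSB = 2.4 V / 2^14 ≈ 146.5 µV.
code = ⌊(V_in − V_min)/LSB⌋ = ⌊(V_in − V_min) × 2^14 / range⌋
     = ⌊(-0.1182584 − (-1.2)) × 16384 / 2.4⌋ = ⌊1.0817416 × 16384/2.4⌋
     = ⌊7384.689⌋ = 7384.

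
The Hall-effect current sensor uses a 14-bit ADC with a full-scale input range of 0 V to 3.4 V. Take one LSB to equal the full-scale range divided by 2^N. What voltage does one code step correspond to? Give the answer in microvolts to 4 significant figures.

207.5 µV

Span = 3.4 V.
There are 2^14 = 16384 steps.
One LSB is 3.4 V / 16384 = 207.5 µV.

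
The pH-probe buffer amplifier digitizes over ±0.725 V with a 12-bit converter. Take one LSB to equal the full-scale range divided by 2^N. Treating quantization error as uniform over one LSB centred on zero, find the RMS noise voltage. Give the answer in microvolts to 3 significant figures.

102 µV

Full-scale range = 0.725 V − (-0.725 V) = 1.45 V.
LSB = 1.45 V ÷ 2^12 = 1.45/4096 V = 354.00 µV.
σ_q = LSB/√12 = 354.00 µV/3.4641 = 102 µV.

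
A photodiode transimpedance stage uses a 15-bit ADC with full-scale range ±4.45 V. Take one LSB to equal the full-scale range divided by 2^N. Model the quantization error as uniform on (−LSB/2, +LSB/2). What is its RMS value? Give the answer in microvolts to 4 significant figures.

78.41 µV

Span: 4.45 V − (-4.45 V) = 8.9 V.
LSB = 8.9 V / 2^15 = 271.606 µV.
V_rms = LSB/√12 = 271.606 µV / √12 = 78.41 µV.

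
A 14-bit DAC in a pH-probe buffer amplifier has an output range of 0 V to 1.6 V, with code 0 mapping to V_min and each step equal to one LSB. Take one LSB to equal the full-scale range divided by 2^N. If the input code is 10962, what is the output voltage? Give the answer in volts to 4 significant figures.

V_FS = 1.6 V. LSB = 1.6 V / 2^14.
V_out = V_min + code × LSB = 0 V + 10962 × 1.6 V / 16384
      = 0 + 1.07051 = 1.07051 V.

1.071 V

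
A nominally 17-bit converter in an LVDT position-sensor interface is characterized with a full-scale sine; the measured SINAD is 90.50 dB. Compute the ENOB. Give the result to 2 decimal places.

ENOB = (SINAD − 1.76) / 6.02 = (90.50 − 1.76) / 6.02 = 88.74 / 6.02 = 14.7409.

14.74 bits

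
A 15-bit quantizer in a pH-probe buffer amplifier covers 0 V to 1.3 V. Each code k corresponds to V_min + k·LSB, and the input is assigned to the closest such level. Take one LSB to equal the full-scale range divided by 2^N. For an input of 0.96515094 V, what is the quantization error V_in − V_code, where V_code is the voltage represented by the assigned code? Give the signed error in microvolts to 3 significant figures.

Range is 1.3 V. LSB = 1.3 V / 2^15 ≈ 39.67 µV.
(0.96515094 − (0)) / LSB = 0.96515094 × 32768/1.3 = 24327.7431. Nearest integer: k = 24328.
V_code = 0 + (24328/32768) × 1.3 = 0.96516113281 V.
V_in − V_code = 0.96515094 − (0.96516113281) = −10.2 µV.

−10.2 µV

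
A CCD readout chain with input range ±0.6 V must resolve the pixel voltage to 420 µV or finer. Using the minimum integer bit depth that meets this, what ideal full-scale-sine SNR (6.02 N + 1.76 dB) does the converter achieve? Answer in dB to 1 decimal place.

74.0 dB

The full-scale span is 0.6 − (-0.6) = 1.2 V.
Required number of levels: 1.2/420 µV = 2857.1; smallest N with 2^N ≥ that is 12.
Ideal SNR at N = 12: 6.02·12 + 1.76 = 74.0 dB.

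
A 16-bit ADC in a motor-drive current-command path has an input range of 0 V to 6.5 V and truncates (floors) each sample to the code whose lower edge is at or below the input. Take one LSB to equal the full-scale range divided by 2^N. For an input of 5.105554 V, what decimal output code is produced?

51476

Span = 6.5 V. LSB = 6.5 V / 2^16 ≈ 99.18 µV.
code = ⌊(V_in − V_min)/LSB⌋ = ⌊(V_in − V_min) × 2^16 / range⌋
     = ⌊(5.105554 − (0)) × 65536 / 6.5⌋ = ⌊5.105554 × 65536/6.5⌋
     = ⌊51476.552⌋ = 51476.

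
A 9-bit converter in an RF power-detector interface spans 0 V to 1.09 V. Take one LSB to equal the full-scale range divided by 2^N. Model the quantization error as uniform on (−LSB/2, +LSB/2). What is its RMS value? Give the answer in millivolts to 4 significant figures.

Full-scale range = 1.09 V.
Step size = 1.09/512 V = 2.12891 mV.
σ_q = LSB/√12 = 2.12891 mV/3.4641 = 0.6146 mV.

0.6146 mV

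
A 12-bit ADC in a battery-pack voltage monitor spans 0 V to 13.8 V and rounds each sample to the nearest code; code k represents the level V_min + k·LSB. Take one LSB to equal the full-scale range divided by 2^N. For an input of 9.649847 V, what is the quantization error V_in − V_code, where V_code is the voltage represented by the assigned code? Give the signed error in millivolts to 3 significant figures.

+0.628 mV

Range is 13.8 V. LSB = 13.8 V / 2^12 ≈ 3.369 mV.
Position in LSBs: (9.649847 − (0)) × 4096/13.8 = 2864.1865; rounding gives k = 2864.
V_code = V_min + k × range/2^12 = 0 + 2864 × 13.8/4096 = 9.649218750 V.
V_in − V_code = 9.649847 − (9.649218750) = +0.628 mV.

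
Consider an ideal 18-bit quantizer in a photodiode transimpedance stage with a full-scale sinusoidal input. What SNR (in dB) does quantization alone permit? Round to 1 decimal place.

110.1 dB

6.02(18) + 1.76 = 108.36 + 1.76 = 110.12 dB.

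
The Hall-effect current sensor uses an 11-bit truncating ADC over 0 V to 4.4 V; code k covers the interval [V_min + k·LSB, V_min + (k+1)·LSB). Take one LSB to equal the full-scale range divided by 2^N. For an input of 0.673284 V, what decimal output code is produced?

313

Full-scale range = 4.4 V. LSB = 4.4 V / 2^11 ≈ 2.148 mV.
code = ⌊(V_in − V_min)/LSB⌋ = ⌊(V_in − V_min) × 2^11 / range⌋
     = ⌊(0.673284 − (0)) × 2048 / 4.4⌋ = ⌊0.673284 × 2048/4.4⌋
     = ⌊313.383⌋ = 313.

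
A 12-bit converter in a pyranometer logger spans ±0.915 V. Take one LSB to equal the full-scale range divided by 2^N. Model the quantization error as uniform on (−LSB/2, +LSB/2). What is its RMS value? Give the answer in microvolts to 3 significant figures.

Span: 0.915 V − (-0.915 V) = 1.83 V.
LSB = 1.83 V ÷ 2^12 = 1.83/4096 V = 446.78 µV.
σ_q = LSB/√12 = 446.78 µV/3.4641 = 129 µV.

129 µV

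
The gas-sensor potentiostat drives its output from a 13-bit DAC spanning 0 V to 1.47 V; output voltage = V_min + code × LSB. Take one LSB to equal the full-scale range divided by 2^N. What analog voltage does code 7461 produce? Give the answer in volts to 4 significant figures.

1.339 V

V_FS = 1.47 V. LSB = 1.47 V / 2^13.
V_out = 0 + 7461 × (1.47/8192) V
      = 0 + 1.33883 = 1.33883 V.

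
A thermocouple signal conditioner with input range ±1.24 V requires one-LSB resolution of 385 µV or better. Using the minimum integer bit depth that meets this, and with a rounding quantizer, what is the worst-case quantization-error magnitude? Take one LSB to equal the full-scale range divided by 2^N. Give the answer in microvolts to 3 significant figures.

151 µV

Range = 1.24 − (-1.24) = 2.48 V.
Required number of levels: 2.48/385 µV = 6441.6; smallest N with 2^N ≥ that is 13.
LSB = 2.48 V ÷ 2^13 = 2.48/8192 V = 302.73 µV.
Max error for round-to-nearest is LSB/2 = 151 µV.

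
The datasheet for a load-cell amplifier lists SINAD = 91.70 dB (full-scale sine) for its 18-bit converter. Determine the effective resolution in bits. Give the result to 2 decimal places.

ENOB = (91.70 − 1.76)/6.02 = 14.9402 bits.

14.94 bits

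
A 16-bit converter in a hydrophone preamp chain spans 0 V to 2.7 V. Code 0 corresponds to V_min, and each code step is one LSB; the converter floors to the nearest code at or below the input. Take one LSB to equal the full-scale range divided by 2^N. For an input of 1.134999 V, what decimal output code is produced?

V_FS = 2.7 V. LSB = 2.7 V / 2^16 ≈ 41.20 µV.
code = ⌊(V_in − V_min)/LSB⌋ = ⌊(V_in − V_min) × 2^16 / range⌋
     = ⌊(1.134999 − (0)) × 65536 / 2.7⌋ = ⌊1.134999 × 65536/2.7⌋
     = ⌊27549.368⌋ = 27549.

27549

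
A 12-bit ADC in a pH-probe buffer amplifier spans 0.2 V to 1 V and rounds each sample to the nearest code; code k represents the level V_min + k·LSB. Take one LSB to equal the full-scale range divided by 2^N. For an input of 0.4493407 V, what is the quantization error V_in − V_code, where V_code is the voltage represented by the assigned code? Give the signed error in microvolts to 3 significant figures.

Span: 1 V − (0.2 V) = 0.8 V. LSB = 0.8 V / 2^12 ≈ 195.3 µV.
Position in LSBs: (0.4493407 − (0.2)) × 4096/0.8 = 1276.6244; rounding gives k = 1277.
Reconstructed level: 0.2 + 1277 × 0.8/4096 V = 0.4494140625 V.
Error = V_in − V_code = 0.4493407 − (0.4494140625) = −73.4 µV.

−73.4 µV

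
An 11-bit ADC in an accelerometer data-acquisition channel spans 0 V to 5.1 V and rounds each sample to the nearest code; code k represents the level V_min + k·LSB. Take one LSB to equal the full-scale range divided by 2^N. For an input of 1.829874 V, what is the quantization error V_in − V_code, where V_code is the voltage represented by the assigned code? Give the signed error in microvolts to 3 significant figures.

Span = 5.1 V. LSB = 5.1 V / 2^11 ≈ 2.490 mV.
(V_in − V_min)/LSB = (1.829874 − (0)) × 2048/5.1 = 734.8200 → nearest code k = 735.
V_code = V_min + k × range/2^11 = 0 + 735 × 5.1/2048 = 1.830322266 V.
Error = V_in − V_code = 1.829874 − (1.830322266) = −448 µV.

−448 µV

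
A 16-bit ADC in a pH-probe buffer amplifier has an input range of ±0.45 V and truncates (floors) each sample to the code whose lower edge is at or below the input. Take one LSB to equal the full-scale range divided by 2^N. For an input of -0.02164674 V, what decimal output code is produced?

31191

The full-scale span is 0.45 − (-0.45) = 0.9 V. LSB = 0.9 V / 2^16 ≈ 13.73 µV.
code = ⌊(V_in − V_min)/LSB⌋ = ⌊(V_in − V_min) × 2^16 / range⌋
     = ⌊(-0.02164674 − (-0.45)) × 65536 / 0.9⌋ = ⌊0.42835326 × 65536/0.9⌋
     = ⌊31191.732⌋ = 31191.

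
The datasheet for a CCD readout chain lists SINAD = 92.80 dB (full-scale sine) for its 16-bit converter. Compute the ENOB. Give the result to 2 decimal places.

Inverting SNR = 6.02 N + 1.76: N_eff = (92.80 − 1.76)/6.02 = 15.1229.

15.12 bits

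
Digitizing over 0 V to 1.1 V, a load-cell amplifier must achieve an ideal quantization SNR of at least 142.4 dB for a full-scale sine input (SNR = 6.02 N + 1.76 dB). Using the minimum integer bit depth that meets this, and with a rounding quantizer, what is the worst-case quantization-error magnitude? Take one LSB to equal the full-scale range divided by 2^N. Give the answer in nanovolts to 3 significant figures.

Span = 1.1 V.
Solving 6.02 N ≥ 142.4 − 1.76: N ≥ 23.362. Round up → N = 24.
LSB = 1.1 V ÷ 2^24 = 1.1/16777216 V = 65.565 nV.
|e|_max = LSB/2 = 32.8 nV.

32.8 nV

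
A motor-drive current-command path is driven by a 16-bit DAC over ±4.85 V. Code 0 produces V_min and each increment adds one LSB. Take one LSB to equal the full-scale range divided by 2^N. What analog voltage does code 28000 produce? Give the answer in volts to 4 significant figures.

Full-scale range = 4.85 V − (-4.85 V) = 9.7 V. LSB = 9.7 V / 2^16.
V_out = V_min + code × LSB = -4.85 V + 28000 × 9.7 V / 65536
      = -4.85 V + 4.14429 V = -0.705713 V.

-0.7057 V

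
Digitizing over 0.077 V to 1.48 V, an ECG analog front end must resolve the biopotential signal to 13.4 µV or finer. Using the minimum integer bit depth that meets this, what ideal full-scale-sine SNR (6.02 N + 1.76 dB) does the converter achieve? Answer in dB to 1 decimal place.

Span: 1.48 V − (0.077 V) = 1.403 V.
Need 2^N ≥ 1.403 V / 13.4 µV = 104700 → N_min = 17.
6.02(17) + 1.76 = 104.10 dB.

104.1 dB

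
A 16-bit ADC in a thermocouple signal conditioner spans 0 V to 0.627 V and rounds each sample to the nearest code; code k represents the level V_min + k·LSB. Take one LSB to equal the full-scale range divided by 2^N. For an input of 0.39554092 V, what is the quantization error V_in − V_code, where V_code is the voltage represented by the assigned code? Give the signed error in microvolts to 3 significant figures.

Range is 0.627 V. LSB = 0.627 V / 2^16 ≈ 9.567 µV.
Position in LSBs: (0.39554092 − (0)) × 65536/0.627 = 41343.1734; rounding gives k = 41343.
V_code = V_min + k × range/2^16 = 0 + 41343 × 0.627/65536 = 0.39553926086 V.
e = 0.39554092 − (0.39553926086) = +1.66 µV.

+1.66 µV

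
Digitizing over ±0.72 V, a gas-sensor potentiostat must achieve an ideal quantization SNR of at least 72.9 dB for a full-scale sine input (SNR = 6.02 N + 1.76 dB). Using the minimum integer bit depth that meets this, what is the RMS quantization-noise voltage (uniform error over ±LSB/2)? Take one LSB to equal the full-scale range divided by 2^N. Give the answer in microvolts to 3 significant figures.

101 µV

Full-scale range = 0.72 V − (-0.72 V) = 1.44 V.
Required N = ⌈(72.9 − 1.76)/6.02⌉ = ⌈11.817⌉ = 12.
One LSB is 1.44 V / 4096 = 351.56 µV.
RMS noise = LSB/√12 = 101 µV.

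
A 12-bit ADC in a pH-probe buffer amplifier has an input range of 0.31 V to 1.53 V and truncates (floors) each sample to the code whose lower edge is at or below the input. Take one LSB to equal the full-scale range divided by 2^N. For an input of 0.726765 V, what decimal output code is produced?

Range = 1.53 − (0.31) = 1.22 V. LSB = 1.22 V / 2^12 ≈ 297.9 µV.
code = ⌊(V_in − V_min)/LSB⌋ = ⌊(V_in − V_min) × 2^12 / range⌋
     = ⌊(0.726765 − (0.31)) × 4096 / 1.22⌋ = ⌊0.416765 × 4096/1.22⌋
     = ⌊1399.237⌋ = 1399.

1399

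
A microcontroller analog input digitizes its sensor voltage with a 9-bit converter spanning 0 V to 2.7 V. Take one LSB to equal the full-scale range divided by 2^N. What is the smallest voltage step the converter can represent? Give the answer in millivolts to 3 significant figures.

5.27 mV

Full-scale range = 2.7 V.
Number of codes = 2^9 = 512.
LSB = 2.7 V ÷ 2^9 = 2.7/512 V = 5.27 mV.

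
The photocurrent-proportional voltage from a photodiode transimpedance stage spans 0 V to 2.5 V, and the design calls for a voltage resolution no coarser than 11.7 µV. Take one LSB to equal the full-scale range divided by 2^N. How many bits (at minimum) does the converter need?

Span = 2.5 V.
Need 2^N ≥ 2.5 V / 11.7 µV = 213700 → N_min = 18.

18 bits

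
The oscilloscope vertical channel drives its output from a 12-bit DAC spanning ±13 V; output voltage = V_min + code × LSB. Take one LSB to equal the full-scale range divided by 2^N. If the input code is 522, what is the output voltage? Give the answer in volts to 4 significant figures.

-9.687 V

The full-scale span is 13 − (-13) = 26 V. LSB = 26 V / 2^12.
V_out = V_min + code × LSB = -13 V + 522 × 26 V / 4096
      = -13 V + 3.31348 V = -9.68652 V.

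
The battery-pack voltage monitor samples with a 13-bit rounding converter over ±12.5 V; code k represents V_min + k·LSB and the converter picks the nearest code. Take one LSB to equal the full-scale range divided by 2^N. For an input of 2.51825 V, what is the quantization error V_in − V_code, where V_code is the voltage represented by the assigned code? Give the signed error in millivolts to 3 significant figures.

Span: 12.5 V − (-12.5 V) = 25 V. LSB = 25 V / 2^13 ≈ 3.052 mV.
(2.51825 − (-12.5)) / LSB = 15.01825 × 8192/25 = 4921.1802. Nearest integer: k = 4921.
V_code = V_min + k × range/2^13 = -12.5 + 4921 × 25/8192 = 2.517700195 V.
Error = V_in − V_code = 2.51825 − (2.517700195) = +0.550 mV.

+0.550 mV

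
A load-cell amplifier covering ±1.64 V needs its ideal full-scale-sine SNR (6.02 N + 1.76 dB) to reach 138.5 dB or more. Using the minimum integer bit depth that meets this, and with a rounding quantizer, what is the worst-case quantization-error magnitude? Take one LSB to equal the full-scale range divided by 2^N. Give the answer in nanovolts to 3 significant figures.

Span: 1.64 V − (-1.64 V) = 3.28 V.
Required N = ⌈(138.5 − 1.76)/6.02⌉ = ⌈22.714⌉ = 23.
Step size = 3.28/8388608 V = 391.01 nV.
|e|_max = LSB/2 = 196 nV.

196 nV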